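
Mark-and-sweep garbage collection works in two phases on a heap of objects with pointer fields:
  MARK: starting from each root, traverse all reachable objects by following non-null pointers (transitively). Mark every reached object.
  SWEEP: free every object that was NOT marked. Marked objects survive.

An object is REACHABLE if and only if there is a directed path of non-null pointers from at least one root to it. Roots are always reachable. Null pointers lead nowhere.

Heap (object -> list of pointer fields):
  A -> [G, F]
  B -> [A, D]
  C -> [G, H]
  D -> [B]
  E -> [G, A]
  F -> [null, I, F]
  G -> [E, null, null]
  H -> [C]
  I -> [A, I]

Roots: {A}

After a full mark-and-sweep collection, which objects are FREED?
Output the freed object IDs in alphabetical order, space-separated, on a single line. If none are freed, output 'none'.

Answer: B C D H

Derivation:
Roots: A
Mark A: refs=G F, marked=A
Mark G: refs=E null null, marked=A G
Mark F: refs=null I F, marked=A F G
Mark E: refs=G A, marked=A E F G
Mark I: refs=A I, marked=A E F G I
Unmarked (collected): B C D H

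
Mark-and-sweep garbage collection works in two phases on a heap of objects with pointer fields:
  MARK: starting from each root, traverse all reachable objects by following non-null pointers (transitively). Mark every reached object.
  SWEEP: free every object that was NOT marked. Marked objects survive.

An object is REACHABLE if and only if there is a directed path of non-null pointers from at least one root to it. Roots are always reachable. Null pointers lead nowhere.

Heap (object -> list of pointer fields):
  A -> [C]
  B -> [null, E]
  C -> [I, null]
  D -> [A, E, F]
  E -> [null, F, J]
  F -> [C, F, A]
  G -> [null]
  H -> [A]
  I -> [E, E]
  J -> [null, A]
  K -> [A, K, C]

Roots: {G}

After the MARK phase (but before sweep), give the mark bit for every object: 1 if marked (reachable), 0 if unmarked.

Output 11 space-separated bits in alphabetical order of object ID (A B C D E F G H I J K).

Answer: 0 0 0 0 0 0 1 0 0 0 0

Derivation:
Roots: G
Mark G: refs=null, marked=G
Unmarked (collected): A B C D E F H I J K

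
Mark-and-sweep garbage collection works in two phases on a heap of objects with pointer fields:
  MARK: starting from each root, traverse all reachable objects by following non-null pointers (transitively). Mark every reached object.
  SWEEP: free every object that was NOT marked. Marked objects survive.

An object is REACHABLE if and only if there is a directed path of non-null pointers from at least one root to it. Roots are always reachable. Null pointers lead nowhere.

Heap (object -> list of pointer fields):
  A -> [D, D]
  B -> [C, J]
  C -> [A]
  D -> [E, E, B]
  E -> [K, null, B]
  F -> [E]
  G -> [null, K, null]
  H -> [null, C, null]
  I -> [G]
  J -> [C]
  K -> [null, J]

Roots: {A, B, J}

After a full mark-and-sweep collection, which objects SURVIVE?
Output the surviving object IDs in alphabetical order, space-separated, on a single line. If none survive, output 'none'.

Roots: A B J
Mark A: refs=D D, marked=A
Mark B: refs=C J, marked=A B
Mark J: refs=C, marked=A B J
Mark D: refs=E E B, marked=A B D J
Mark C: refs=A, marked=A B C D J
Mark E: refs=K null B, marked=A B C D E J
Mark K: refs=null J, marked=A B C D E J K
Unmarked (collected): F G H I

Answer: A B C D E J K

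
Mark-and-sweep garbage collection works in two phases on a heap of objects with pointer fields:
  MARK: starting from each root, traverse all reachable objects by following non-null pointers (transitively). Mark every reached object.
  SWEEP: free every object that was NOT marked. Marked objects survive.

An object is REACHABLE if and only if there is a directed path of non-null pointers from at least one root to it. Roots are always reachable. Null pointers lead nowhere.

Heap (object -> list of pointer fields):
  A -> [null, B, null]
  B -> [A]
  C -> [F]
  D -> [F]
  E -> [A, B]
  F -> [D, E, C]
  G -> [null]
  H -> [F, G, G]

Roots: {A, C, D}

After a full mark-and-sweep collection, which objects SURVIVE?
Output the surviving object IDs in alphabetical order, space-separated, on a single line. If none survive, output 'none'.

Answer: A B C D E F

Derivation:
Roots: A C D
Mark A: refs=null B null, marked=A
Mark C: refs=F, marked=A C
Mark D: refs=F, marked=A C D
Mark B: refs=A, marked=A B C D
Mark F: refs=D E C, marked=A B C D F
Mark E: refs=A B, marked=A B C D E F
Unmarked (collected): G H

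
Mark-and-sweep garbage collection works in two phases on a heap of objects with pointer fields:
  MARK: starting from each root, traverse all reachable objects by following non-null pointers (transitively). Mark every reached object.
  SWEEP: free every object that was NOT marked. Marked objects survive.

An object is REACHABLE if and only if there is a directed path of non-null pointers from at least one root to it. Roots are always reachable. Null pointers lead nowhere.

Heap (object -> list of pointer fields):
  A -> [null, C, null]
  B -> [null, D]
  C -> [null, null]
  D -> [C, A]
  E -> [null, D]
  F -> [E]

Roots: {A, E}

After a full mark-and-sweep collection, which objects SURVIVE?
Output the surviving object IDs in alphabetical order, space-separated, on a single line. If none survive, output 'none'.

Roots: A E
Mark A: refs=null C null, marked=A
Mark E: refs=null D, marked=A E
Mark C: refs=null null, marked=A C E
Mark D: refs=C A, marked=A C D E
Unmarked (collected): B F

Answer: A C D E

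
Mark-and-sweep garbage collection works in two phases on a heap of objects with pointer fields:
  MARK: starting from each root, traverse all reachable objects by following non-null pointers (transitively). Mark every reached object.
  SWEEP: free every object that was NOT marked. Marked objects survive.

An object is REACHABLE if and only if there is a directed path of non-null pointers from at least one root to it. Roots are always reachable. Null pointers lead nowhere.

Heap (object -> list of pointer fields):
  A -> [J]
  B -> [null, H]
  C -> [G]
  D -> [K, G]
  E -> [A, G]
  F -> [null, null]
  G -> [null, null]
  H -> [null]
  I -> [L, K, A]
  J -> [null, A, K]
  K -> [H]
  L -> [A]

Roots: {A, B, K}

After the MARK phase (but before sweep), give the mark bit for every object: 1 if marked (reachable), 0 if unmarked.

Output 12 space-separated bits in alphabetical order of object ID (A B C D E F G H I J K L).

Answer: 1 1 0 0 0 0 0 1 0 1 1 0

Derivation:
Roots: A B K
Mark A: refs=J, marked=A
Mark B: refs=null H, marked=A B
Mark K: refs=H, marked=A B K
Mark J: refs=null A K, marked=A B J K
Mark H: refs=null, marked=A B H J K
Unmarked (collected): C D E F G I L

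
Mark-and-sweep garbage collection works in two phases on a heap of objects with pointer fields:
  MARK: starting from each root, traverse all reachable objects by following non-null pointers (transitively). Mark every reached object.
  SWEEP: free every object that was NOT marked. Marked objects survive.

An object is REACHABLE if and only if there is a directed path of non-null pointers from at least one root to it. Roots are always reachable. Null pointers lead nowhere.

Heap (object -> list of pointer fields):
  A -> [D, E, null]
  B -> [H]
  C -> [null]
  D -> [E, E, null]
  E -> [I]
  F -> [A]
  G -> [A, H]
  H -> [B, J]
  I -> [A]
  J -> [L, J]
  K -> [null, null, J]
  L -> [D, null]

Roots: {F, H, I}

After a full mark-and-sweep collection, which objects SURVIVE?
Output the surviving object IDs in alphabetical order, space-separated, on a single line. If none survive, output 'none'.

Answer: A B D E F H I J L

Derivation:
Roots: F H I
Mark F: refs=A, marked=F
Mark H: refs=B J, marked=F H
Mark I: refs=A, marked=F H I
Mark A: refs=D E null, marked=A F H I
Mark B: refs=H, marked=A B F H I
Mark J: refs=L J, marked=A B F H I J
Mark D: refs=E E null, marked=A B D F H I J
Mark E: refs=I, marked=A B D E F H I J
Mark L: refs=D null, marked=A B D E F H I J L
Unmarked (collected): C G K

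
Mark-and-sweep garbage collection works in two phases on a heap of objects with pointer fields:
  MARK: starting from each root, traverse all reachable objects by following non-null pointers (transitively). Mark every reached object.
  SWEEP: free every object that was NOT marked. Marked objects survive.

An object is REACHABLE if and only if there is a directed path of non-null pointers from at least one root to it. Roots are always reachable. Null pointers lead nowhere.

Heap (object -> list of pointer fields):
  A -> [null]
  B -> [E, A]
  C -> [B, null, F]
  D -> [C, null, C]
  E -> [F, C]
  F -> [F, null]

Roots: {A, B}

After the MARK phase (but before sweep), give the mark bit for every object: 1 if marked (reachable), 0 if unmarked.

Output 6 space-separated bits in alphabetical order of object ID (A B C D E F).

Answer: 1 1 1 0 1 1

Derivation:
Roots: A B
Mark A: refs=null, marked=A
Mark B: refs=E A, marked=A B
Mark E: refs=F C, marked=A B E
Mark F: refs=F null, marked=A B E F
Mark C: refs=B null F, marked=A B C E F
Unmarked (collected): D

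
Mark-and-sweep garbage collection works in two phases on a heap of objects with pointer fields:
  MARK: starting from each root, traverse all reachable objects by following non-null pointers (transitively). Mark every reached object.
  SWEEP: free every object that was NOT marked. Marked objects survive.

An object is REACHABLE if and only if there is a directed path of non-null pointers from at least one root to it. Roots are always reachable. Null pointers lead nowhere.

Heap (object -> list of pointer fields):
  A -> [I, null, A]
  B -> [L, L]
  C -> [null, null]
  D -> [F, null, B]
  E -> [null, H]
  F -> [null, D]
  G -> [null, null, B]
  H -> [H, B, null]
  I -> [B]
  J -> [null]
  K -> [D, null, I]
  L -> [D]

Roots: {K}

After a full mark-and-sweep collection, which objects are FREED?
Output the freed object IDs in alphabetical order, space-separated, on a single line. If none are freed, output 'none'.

Roots: K
Mark K: refs=D null I, marked=K
Mark D: refs=F null B, marked=D K
Mark I: refs=B, marked=D I K
Mark F: refs=null D, marked=D F I K
Mark B: refs=L L, marked=B D F I K
Mark L: refs=D, marked=B D F I K L
Unmarked (collected): A C E G H J

Answer: A C E G H J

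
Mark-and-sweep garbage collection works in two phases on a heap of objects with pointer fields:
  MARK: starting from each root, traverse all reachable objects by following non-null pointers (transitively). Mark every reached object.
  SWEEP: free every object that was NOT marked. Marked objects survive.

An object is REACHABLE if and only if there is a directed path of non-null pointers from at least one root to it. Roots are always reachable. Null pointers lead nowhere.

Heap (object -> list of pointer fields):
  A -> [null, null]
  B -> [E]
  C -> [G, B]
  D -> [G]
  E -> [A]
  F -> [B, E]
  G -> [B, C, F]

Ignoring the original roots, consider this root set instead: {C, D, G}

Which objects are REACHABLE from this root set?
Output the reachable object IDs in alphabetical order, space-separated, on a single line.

Roots: C D G
Mark C: refs=G B, marked=C
Mark D: refs=G, marked=C D
Mark G: refs=B C F, marked=C D G
Mark B: refs=E, marked=B C D G
Mark F: refs=B E, marked=B C D F G
Mark E: refs=A, marked=B C D E F G
Mark A: refs=null null, marked=A B C D E F G
Unmarked (collected): (none)

Answer: A B C D E F G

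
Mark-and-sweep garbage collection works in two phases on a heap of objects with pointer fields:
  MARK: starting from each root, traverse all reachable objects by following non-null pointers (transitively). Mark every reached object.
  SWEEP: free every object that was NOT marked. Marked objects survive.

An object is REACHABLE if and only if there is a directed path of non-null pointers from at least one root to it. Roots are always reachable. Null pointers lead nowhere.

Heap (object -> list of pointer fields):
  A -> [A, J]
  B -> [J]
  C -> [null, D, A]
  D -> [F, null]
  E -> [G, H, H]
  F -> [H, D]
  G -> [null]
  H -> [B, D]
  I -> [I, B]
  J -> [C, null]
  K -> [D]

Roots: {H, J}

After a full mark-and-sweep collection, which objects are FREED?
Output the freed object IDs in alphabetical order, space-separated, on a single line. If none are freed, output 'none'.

Answer: E G I K

Derivation:
Roots: H J
Mark H: refs=B D, marked=H
Mark J: refs=C null, marked=H J
Mark B: refs=J, marked=B H J
Mark D: refs=F null, marked=B D H J
Mark C: refs=null D A, marked=B C D H J
Mark F: refs=H D, marked=B C D F H J
Mark A: refs=A J, marked=A B C D F H J
Unmarked (collected): E G I K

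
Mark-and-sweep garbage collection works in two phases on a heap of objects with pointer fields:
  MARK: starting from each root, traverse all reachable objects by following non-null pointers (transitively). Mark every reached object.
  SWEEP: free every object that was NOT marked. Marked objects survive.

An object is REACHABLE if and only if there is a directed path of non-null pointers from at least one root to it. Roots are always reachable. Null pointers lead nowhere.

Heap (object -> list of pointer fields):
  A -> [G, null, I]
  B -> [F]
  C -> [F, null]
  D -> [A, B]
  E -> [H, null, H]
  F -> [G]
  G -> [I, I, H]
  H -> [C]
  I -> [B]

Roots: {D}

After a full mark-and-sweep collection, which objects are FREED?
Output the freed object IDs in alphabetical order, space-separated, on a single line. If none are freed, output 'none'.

Roots: D
Mark D: refs=A B, marked=D
Mark A: refs=G null I, marked=A D
Mark B: refs=F, marked=A B D
Mark G: refs=I I H, marked=A B D G
Mark I: refs=B, marked=A B D G I
Mark F: refs=G, marked=A B D F G I
Mark H: refs=C, marked=A B D F G H I
Mark C: refs=F null, marked=A B C D F G H I
Unmarked (collected): E

Answer: E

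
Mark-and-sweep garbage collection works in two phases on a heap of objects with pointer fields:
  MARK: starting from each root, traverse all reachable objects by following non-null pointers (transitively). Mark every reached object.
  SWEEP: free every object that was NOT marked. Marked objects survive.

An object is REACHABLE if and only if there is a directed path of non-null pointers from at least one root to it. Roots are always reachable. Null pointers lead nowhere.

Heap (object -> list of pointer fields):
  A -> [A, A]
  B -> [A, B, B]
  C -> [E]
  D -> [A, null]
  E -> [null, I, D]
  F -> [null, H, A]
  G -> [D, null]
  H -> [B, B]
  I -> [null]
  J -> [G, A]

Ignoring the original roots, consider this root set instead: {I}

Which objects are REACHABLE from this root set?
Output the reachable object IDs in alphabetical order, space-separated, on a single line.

Roots: I
Mark I: refs=null, marked=I
Unmarked (collected): A B C D E F G H J

Answer: I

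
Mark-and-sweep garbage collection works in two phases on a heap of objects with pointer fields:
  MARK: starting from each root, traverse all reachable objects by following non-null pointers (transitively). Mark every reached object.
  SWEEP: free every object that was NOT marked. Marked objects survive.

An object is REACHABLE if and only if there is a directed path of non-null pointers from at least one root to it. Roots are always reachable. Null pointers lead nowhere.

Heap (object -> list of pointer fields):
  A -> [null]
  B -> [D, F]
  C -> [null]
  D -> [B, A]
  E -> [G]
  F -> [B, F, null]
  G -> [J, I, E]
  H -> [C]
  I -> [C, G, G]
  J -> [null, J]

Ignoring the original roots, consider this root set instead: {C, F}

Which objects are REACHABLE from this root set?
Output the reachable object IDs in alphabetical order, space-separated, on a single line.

Roots: C F
Mark C: refs=null, marked=C
Mark F: refs=B F null, marked=C F
Mark B: refs=D F, marked=B C F
Mark D: refs=B A, marked=B C D F
Mark A: refs=null, marked=A B C D F
Unmarked (collected): E G H I J

Answer: A B C D F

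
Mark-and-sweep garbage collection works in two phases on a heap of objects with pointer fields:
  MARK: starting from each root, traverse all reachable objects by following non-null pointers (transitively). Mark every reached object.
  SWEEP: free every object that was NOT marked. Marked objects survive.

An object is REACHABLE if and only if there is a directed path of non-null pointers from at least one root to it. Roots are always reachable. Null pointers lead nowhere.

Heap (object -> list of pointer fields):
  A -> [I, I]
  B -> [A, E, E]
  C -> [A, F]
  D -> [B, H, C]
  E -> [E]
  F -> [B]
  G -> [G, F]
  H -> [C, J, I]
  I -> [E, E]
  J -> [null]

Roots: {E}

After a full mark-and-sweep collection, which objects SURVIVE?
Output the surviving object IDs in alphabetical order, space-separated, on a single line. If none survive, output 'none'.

Answer: E

Derivation:
Roots: E
Mark E: refs=E, marked=E
Unmarked (collected): A B C D F G H I J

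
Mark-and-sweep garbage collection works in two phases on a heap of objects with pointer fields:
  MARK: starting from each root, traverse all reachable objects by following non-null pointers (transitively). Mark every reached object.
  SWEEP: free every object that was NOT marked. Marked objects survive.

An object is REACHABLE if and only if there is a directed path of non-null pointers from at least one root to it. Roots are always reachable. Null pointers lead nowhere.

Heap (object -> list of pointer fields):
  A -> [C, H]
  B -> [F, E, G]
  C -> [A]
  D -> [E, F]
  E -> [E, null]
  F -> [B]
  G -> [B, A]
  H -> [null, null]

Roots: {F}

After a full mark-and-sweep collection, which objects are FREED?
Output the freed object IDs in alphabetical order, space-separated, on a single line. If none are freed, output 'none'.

Roots: F
Mark F: refs=B, marked=F
Mark B: refs=F E G, marked=B F
Mark E: refs=E null, marked=B E F
Mark G: refs=B A, marked=B E F G
Mark A: refs=C H, marked=A B E F G
Mark C: refs=A, marked=A B C E F G
Mark H: refs=null null, marked=A B C E F G H
Unmarked (collected): D

Answer: D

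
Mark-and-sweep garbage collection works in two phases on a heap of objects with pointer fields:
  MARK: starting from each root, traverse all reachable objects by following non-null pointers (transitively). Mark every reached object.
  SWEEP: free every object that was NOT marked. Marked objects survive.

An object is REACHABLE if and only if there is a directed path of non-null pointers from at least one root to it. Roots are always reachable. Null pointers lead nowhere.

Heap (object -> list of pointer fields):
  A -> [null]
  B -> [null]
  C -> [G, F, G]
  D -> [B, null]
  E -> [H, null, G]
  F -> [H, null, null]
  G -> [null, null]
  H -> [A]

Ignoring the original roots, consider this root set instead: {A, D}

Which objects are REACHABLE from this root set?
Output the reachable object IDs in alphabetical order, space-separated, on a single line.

Answer: A B D

Derivation:
Roots: A D
Mark A: refs=null, marked=A
Mark D: refs=B null, marked=A D
Mark B: refs=null, marked=A B D
Unmarked (collected): C E F G H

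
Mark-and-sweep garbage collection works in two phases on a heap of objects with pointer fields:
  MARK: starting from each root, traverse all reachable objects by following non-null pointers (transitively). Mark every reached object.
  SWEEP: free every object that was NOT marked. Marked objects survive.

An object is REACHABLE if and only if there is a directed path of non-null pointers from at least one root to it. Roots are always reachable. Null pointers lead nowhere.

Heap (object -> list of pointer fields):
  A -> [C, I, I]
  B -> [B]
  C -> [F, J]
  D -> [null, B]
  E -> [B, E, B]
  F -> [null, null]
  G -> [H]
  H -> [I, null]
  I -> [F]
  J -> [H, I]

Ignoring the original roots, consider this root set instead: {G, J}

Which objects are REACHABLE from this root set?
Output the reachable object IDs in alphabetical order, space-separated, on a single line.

Answer: F G H I J

Derivation:
Roots: G J
Mark G: refs=H, marked=G
Mark J: refs=H I, marked=G J
Mark H: refs=I null, marked=G H J
Mark I: refs=F, marked=G H I J
Mark F: refs=null null, marked=F G H I J
Unmarked (collected): A B C D E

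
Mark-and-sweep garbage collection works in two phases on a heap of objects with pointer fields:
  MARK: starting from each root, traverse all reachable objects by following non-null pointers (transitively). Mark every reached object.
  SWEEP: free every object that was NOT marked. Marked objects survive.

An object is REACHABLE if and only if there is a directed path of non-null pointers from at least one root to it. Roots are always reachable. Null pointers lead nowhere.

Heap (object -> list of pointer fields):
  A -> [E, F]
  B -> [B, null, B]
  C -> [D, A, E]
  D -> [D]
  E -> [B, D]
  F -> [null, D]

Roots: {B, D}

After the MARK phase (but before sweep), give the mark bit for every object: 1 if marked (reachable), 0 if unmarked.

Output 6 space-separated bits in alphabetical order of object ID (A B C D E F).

Answer: 0 1 0 1 0 0

Derivation:
Roots: B D
Mark B: refs=B null B, marked=B
Mark D: refs=D, marked=B D
Unmarked (collected): A C E F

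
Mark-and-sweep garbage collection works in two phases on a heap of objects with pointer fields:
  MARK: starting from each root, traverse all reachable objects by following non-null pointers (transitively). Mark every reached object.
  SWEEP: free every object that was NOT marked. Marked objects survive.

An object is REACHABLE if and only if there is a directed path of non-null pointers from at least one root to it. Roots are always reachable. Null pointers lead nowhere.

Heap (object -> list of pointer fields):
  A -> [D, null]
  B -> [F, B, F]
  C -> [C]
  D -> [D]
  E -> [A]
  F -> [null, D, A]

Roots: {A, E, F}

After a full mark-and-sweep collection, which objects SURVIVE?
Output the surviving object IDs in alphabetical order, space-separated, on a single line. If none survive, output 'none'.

Answer: A D E F

Derivation:
Roots: A E F
Mark A: refs=D null, marked=A
Mark E: refs=A, marked=A E
Mark F: refs=null D A, marked=A E F
Mark D: refs=D, marked=A D E F
Unmarked (collected): B C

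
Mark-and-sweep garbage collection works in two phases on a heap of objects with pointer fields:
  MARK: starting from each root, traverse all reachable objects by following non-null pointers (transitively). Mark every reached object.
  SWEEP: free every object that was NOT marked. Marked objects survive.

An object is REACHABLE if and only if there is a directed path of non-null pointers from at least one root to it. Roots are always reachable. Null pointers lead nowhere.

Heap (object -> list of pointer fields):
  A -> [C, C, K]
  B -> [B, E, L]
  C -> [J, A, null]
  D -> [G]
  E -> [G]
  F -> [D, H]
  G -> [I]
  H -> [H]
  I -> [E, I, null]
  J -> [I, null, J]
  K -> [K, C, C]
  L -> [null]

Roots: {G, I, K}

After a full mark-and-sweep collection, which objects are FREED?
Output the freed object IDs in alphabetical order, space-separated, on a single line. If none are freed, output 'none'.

Roots: G I K
Mark G: refs=I, marked=G
Mark I: refs=E I null, marked=G I
Mark K: refs=K C C, marked=G I K
Mark E: refs=G, marked=E G I K
Mark C: refs=J A null, marked=C E G I K
Mark J: refs=I null J, marked=C E G I J K
Mark A: refs=C C K, marked=A C E G I J K
Unmarked (collected): B D F H L

Answer: B D F H L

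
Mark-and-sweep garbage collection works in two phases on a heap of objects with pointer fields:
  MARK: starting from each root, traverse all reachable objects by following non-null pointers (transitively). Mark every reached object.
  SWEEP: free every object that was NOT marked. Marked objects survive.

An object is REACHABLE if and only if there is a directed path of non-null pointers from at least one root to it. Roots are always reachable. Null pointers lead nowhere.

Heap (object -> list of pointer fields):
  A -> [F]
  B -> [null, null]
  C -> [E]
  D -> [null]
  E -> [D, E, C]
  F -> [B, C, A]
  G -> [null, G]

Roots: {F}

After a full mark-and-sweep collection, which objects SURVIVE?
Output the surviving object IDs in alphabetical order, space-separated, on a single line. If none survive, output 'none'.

Roots: F
Mark F: refs=B C A, marked=F
Mark B: refs=null null, marked=B F
Mark C: refs=E, marked=B C F
Mark A: refs=F, marked=A B C F
Mark E: refs=D E C, marked=A B C E F
Mark D: refs=null, marked=A B C D E F
Unmarked (collected): G

Answer: A B C D E F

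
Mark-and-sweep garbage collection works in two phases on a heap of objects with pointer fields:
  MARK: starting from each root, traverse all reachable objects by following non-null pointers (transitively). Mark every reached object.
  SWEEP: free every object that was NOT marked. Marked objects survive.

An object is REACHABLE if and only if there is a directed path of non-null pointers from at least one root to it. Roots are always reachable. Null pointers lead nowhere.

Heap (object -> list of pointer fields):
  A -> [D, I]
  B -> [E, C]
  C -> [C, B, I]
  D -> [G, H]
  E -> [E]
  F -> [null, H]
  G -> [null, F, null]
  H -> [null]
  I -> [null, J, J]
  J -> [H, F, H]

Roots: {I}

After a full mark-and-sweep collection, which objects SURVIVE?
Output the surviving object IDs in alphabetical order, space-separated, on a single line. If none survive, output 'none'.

Answer: F H I J

Derivation:
Roots: I
Mark I: refs=null J J, marked=I
Mark J: refs=H F H, marked=I J
Mark H: refs=null, marked=H I J
Mark F: refs=null H, marked=F H I J
Unmarked (collected): A B C D E G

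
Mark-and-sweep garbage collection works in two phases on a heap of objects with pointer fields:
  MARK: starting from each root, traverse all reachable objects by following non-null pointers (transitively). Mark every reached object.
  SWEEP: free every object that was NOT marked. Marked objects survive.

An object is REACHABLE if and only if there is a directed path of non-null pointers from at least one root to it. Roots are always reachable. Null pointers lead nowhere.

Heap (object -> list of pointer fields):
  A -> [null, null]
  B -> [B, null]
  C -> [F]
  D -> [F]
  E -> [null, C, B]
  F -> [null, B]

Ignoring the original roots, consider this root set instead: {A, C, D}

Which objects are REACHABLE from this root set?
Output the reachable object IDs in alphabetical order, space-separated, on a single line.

Roots: A C D
Mark A: refs=null null, marked=A
Mark C: refs=F, marked=A C
Mark D: refs=F, marked=A C D
Mark F: refs=null B, marked=A C D F
Mark B: refs=B null, marked=A B C D F
Unmarked (collected): E

Answer: A B C D F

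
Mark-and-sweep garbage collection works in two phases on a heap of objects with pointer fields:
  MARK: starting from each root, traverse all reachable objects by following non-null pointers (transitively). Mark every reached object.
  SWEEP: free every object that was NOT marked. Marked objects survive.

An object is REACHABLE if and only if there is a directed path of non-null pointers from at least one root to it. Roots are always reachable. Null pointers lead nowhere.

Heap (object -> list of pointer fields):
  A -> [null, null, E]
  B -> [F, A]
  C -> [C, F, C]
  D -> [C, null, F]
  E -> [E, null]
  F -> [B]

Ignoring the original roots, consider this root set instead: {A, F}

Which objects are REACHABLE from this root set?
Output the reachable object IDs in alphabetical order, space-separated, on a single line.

Roots: A F
Mark A: refs=null null E, marked=A
Mark F: refs=B, marked=A F
Mark E: refs=E null, marked=A E F
Mark B: refs=F A, marked=A B E F
Unmarked (collected): C D

Answer: A B E F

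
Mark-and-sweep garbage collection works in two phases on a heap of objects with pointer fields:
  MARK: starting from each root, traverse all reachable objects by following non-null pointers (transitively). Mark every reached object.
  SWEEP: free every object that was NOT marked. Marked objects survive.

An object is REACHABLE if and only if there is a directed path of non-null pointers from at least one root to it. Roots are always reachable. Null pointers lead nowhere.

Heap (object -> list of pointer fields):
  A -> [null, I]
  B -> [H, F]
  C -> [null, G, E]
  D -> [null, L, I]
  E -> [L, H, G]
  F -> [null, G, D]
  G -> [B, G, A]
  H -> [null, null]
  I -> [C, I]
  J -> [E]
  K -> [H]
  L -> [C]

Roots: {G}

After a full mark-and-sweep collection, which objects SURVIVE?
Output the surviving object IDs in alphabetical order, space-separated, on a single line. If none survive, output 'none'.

Answer: A B C D E F G H I L

Derivation:
Roots: G
Mark G: refs=B G A, marked=G
Mark B: refs=H F, marked=B G
Mark A: refs=null I, marked=A B G
Mark H: refs=null null, marked=A B G H
Mark F: refs=null G D, marked=A B F G H
Mark I: refs=C I, marked=A B F G H I
Mark D: refs=null L I, marked=A B D F G H I
Mark C: refs=null G E, marked=A B C D F G H I
Mark L: refs=C, marked=A B C D F G H I L
Mark E: refs=L H G, marked=A B C D E F G H I L
Unmarked (collected): J K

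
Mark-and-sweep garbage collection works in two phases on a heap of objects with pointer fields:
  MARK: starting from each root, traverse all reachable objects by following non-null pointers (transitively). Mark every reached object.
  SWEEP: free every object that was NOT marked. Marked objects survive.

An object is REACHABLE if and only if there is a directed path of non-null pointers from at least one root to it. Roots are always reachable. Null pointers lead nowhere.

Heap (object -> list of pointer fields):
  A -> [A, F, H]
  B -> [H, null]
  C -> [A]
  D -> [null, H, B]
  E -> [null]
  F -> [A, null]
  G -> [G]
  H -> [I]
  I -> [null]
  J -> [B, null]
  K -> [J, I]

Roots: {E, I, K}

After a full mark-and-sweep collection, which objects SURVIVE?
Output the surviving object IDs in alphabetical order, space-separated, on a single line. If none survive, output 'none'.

Answer: B E H I J K

Derivation:
Roots: E I K
Mark E: refs=null, marked=E
Mark I: refs=null, marked=E I
Mark K: refs=J I, marked=E I K
Mark J: refs=B null, marked=E I J K
Mark B: refs=H null, marked=B E I J K
Mark H: refs=I, marked=B E H I J K
Unmarked (collected): A C D F G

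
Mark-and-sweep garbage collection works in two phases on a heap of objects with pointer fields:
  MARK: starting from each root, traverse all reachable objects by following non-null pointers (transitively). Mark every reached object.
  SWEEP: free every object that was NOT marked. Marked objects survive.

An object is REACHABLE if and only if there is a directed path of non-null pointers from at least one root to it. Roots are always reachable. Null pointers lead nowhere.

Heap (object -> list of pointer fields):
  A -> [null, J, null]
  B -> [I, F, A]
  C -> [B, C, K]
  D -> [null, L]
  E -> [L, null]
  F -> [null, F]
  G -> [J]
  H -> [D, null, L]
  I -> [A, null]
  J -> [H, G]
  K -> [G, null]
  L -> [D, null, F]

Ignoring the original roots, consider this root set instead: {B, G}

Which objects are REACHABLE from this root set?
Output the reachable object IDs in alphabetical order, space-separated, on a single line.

Roots: B G
Mark B: refs=I F A, marked=B
Mark G: refs=J, marked=B G
Mark I: refs=A null, marked=B G I
Mark F: refs=null F, marked=B F G I
Mark A: refs=null J null, marked=A B F G I
Mark J: refs=H G, marked=A B F G I J
Mark H: refs=D null L, marked=A B F G H I J
Mark D: refs=null L, marked=A B D F G H I J
Mark L: refs=D null F, marked=A B D F G H I J L
Unmarked (collected): C E K

Answer: A B D F G H I J L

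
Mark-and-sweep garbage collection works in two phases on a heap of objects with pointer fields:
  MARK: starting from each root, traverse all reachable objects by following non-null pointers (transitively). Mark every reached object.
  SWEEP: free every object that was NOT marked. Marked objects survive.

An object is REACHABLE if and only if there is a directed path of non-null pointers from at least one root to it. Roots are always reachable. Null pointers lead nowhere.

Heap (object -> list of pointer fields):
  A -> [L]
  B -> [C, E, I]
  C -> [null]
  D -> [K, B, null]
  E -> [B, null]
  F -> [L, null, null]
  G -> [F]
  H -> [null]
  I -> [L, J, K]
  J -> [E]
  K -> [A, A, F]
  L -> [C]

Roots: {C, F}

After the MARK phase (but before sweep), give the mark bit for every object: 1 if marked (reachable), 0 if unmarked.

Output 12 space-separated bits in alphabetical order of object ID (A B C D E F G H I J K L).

Answer: 0 0 1 0 0 1 0 0 0 0 0 1

Derivation:
Roots: C F
Mark C: refs=null, marked=C
Mark F: refs=L null null, marked=C F
Mark L: refs=C, marked=C F L
Unmarked (collected): A B D E G H I J K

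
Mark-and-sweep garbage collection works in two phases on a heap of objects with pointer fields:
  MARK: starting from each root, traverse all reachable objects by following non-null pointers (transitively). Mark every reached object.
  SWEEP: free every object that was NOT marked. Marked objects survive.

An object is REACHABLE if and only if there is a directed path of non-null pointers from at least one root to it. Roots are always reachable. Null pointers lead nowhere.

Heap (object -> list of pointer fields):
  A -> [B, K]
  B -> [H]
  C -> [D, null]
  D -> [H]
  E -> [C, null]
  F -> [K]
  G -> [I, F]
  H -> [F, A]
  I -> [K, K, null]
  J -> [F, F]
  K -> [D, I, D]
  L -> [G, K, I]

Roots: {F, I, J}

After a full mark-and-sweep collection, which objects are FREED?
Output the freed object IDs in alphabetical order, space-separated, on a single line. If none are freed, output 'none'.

Answer: C E G L

Derivation:
Roots: F I J
Mark F: refs=K, marked=F
Mark I: refs=K K null, marked=F I
Mark J: refs=F F, marked=F I J
Mark K: refs=D I D, marked=F I J K
Mark D: refs=H, marked=D F I J K
Mark H: refs=F A, marked=D F H I J K
Mark A: refs=B K, marked=A D F H I J K
Mark B: refs=H, marked=A B D F H I J K
Unmarked (collected): C E G L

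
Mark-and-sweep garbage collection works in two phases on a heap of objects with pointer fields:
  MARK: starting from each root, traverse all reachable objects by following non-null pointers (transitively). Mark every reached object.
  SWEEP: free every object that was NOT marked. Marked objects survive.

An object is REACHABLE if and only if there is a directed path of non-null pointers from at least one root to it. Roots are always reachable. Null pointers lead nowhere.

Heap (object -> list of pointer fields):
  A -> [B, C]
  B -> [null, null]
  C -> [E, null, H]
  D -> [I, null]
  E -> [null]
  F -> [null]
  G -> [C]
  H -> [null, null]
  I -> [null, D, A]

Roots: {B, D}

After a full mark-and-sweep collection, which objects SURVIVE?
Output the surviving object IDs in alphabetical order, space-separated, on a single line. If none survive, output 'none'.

Answer: A B C D E H I

Derivation:
Roots: B D
Mark B: refs=null null, marked=B
Mark D: refs=I null, marked=B D
Mark I: refs=null D A, marked=B D I
Mark A: refs=B C, marked=A B D I
Mark C: refs=E null H, marked=A B C D I
Mark E: refs=null, marked=A B C D E I
Mark H: refs=null null, marked=A B C D E H I
Unmarked (collected): F G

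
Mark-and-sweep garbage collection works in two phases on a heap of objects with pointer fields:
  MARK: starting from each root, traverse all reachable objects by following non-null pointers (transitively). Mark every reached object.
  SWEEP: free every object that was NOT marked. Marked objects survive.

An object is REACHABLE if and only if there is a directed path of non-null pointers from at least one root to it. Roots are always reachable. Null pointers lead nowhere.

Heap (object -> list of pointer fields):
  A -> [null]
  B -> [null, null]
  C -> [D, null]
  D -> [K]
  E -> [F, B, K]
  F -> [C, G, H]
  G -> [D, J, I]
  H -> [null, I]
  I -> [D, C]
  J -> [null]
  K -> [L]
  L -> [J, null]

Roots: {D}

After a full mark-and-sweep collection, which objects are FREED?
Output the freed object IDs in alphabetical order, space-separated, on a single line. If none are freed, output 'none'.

Answer: A B C E F G H I

Derivation:
Roots: D
Mark D: refs=K, marked=D
Mark K: refs=L, marked=D K
Mark L: refs=J null, marked=D K L
Mark J: refs=null, marked=D J K L
Unmarked (collected): A B C E F G H I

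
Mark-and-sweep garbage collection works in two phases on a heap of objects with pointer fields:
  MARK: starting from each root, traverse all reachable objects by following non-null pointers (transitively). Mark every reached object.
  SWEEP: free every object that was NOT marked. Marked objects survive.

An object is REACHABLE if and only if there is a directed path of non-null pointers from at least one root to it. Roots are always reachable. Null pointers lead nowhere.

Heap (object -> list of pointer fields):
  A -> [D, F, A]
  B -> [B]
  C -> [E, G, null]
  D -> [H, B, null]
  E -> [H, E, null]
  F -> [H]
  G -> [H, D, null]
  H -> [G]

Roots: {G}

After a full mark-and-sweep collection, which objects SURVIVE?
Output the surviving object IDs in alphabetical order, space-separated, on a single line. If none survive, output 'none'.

Roots: G
Mark G: refs=H D null, marked=G
Mark H: refs=G, marked=G H
Mark D: refs=H B null, marked=D G H
Mark B: refs=B, marked=B D G H
Unmarked (collected): A C E F

Answer: B D G H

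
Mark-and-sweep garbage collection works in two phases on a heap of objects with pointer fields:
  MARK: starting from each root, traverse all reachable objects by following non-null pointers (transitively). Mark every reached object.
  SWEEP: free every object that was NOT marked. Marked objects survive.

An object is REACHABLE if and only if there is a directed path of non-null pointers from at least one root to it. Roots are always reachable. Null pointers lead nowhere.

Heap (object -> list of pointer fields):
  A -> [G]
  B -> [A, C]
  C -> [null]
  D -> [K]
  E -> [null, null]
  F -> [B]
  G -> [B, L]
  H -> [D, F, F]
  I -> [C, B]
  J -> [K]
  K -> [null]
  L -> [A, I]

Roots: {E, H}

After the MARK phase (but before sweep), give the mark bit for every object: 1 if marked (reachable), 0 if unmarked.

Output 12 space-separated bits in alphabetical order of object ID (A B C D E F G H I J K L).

Roots: E H
Mark E: refs=null null, marked=E
Mark H: refs=D F F, marked=E H
Mark D: refs=K, marked=D E H
Mark F: refs=B, marked=D E F H
Mark K: refs=null, marked=D E F H K
Mark B: refs=A C, marked=B D E F H K
Mark A: refs=G, marked=A B D E F H K
Mark C: refs=null, marked=A B C D E F H K
Mark G: refs=B L, marked=A B C D E F G H K
Mark L: refs=A I, marked=A B C D E F G H K L
Mark I: refs=C B, marked=A B C D E F G H I K L
Unmarked (collected): J

Answer: 1 1 1 1 1 1 1 1 1 0 1 1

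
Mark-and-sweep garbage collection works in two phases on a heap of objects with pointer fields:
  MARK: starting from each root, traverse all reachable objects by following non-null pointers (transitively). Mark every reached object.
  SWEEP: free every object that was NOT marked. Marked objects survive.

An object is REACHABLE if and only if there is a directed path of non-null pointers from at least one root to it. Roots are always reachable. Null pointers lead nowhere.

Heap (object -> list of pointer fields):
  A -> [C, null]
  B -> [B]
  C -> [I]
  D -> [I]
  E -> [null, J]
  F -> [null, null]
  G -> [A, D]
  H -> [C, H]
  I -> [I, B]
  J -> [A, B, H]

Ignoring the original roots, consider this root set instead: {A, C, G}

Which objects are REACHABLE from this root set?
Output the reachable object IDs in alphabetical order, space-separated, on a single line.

Answer: A B C D G I

Derivation:
Roots: A C G
Mark A: refs=C null, marked=A
Mark C: refs=I, marked=A C
Mark G: refs=A D, marked=A C G
Mark I: refs=I B, marked=A C G I
Mark D: refs=I, marked=A C D G I
Mark B: refs=B, marked=A B C D G I
Unmarked (collected): E F H J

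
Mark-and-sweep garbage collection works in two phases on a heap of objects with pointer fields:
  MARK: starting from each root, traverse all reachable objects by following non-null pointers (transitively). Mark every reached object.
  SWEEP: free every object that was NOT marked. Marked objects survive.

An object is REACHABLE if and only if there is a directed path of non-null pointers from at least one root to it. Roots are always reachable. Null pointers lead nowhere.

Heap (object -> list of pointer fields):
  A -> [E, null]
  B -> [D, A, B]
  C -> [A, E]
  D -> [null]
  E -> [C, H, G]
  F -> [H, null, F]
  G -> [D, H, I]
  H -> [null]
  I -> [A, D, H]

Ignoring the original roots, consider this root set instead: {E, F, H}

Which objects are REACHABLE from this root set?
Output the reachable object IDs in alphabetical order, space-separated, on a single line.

Answer: A C D E F G H I

Derivation:
Roots: E F H
Mark E: refs=C H G, marked=E
Mark F: refs=H null F, marked=E F
Mark H: refs=null, marked=E F H
Mark C: refs=A E, marked=C E F H
Mark G: refs=D H I, marked=C E F G H
Mark A: refs=E null, marked=A C E F G H
Mark D: refs=null, marked=A C D E F G H
Mark I: refs=A D H, marked=A C D E F G H I
Unmarked (collected): B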